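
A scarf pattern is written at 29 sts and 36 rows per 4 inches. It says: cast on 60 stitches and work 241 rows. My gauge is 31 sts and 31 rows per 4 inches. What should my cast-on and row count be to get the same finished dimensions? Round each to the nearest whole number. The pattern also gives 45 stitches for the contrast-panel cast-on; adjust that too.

Cast on 64 stitches; work 208 rows; contrast-panel cast-on 48 stitches.

Stitches: 60 × 31/29 = 64.14 → 64.
Rows: 241 × 31/36 = 207.53 → 208.
contrast-panel cast-on: 45 × 31/29 = 48.10 → 48.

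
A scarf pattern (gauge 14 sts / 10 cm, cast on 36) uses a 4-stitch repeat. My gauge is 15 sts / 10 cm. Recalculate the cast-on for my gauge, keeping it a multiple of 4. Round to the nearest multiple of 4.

CO 40 sts.

36 × 15 / 14 = 38.57.
Nearest multiple of 4: 40.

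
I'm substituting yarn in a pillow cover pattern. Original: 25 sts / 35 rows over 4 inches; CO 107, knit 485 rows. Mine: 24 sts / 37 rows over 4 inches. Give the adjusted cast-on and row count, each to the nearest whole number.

Cast on 103 stitches; work 513 rows.

Stitches: 107 × 24/25 = 102.72 → 103.
Rows: 485 × 37/35 = 512.71 → 513.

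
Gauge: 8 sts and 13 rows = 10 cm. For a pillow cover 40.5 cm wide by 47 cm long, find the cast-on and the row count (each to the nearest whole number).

Cast on 32 stitches and work 61 rows.

Stitch gauge = 8/10 = 0.8 sts/cm; 40.5 × 0.8 = 32.40 → 32 sts.
Row gauge = 13/10 = 1.3 rows/cm; 47 × 1.3 = 61.10 → 61 rows.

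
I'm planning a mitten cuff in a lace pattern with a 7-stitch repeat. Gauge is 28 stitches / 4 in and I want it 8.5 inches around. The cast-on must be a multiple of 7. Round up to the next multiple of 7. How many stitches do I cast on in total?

28 / 4 = 7 sts per inch.
8.5 × 7 = 59.50 sts.
Next multiple of 7: 63.

Cast on 63 stitches.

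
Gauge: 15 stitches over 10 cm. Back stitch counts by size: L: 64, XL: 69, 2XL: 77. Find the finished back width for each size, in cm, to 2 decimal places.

15/10 = 1.5 sts per cm.
L: 64 / 1.5 = 42.667 → 42.67 cm.
XL: 69 / 1.5 = 46.000 → 46.00 cm.
2XL: 77 / 1.5 = 51.333 → 51.33 cm.

L 42.67 cm; XL 46.00 cm; 2XL 51.33 cm.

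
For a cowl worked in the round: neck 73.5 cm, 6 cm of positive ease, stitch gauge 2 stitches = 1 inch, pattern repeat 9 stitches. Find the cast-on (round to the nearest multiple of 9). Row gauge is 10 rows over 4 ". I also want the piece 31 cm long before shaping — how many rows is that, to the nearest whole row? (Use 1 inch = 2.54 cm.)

Cast on 63 stitches; work 31 rows.

Finished = 73.5 + 6 = 79.5 cm.
79.5 cm × 1/2.54 = 31.30 inches.
2/1 = 2 sts per in; 31.30 × 2 = 62.60 sts.
Nearest multiple of 9 → 63.
31 cm = 12.20 inches; × 2.5 = 30.51 → 31 rows.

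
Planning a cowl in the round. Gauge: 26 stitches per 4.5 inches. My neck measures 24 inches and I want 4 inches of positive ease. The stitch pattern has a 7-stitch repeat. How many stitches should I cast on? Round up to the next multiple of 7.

CO 168 sts.

Finished = 24 + 4 = 28 inches.
26 / 4.5 = 5.778 sts/in.
28 × 5.778 = 161.78 sts.
Next multiple of 7: 168.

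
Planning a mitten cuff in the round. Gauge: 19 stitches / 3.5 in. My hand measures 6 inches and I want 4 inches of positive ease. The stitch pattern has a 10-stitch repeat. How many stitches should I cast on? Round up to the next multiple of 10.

CO 60 sts.

Finished = 6 + 4 = 10 inches.
19 / 3.5 = 5.429 sts/in.
10 × 5.429 = 54.29 sts.
Next multiple of 10: 60.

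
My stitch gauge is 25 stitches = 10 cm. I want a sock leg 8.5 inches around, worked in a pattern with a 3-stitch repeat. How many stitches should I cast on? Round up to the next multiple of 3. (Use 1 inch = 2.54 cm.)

54 stitches.

8.5 in = 8.5 × 2.54 = 21.59 cm.
25 / 10 = 2.5 sts/cm.
21.59 × 2.5 = 53.98 sts.
→ 54.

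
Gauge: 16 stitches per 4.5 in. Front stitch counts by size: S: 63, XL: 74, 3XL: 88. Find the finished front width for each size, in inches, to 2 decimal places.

16/4.5 = 3.556 sts per in.
S: 63 / 3.556 = 17.719 → 17.72 in.
XL: 74 / 3.556 = 20.812 → 20.81 in.
3XL: 88 / 3.556 = 24.750 → 24.75 in.

S 17.72 inches; XL 20.81 inches; 3XL 24.75 inches.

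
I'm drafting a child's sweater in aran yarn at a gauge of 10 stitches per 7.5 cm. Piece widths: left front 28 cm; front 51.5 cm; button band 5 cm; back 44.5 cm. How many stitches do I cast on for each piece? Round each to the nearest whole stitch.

Rate = 10/7.5 = 1.333 sts per cm.
left front: 28 × 1.333 = 37.33 → 37.
front: 51.5 × 1.333 = 68.67 → 69.
button band: 5 × 1.333 = 6.67 → 7.
back: 44.5 × 1.333 = 59.33 → 59.

left front 37; front 69; button band 7; back 59.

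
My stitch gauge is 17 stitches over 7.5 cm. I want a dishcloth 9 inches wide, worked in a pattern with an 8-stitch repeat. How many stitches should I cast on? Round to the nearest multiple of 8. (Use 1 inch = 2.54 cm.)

CO 48 sts.

9 in = 9 × 2.54 = 22.86 cm.
17 / 7.5 = 2.267 sts/cm.
22.86 × 2.267 = 51.82 sts.
→ 48.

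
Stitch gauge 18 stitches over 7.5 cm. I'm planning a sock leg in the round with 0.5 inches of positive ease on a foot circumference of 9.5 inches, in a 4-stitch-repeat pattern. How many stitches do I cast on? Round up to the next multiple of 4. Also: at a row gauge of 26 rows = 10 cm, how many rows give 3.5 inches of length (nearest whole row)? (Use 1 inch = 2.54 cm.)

Cast on 64 stitches; work 23 rows.

Finished = 9.5 + 0.5 = 10 inches.
10 inches × 2.54 = 25.40 cm.
18/7.5 = 2.4 sts per cm; 25.40 × 2.4 = 60.96 sts.
Next multiple of 4 → 64.
3.5 inches = 8.89 cm; × 2.6 = 23.11 → 23 rows.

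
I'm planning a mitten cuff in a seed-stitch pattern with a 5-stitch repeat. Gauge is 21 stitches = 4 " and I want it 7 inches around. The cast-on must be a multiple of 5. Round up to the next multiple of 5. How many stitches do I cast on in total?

21 / 4 = 5.25 sts per inch.
7 × 5.25 = 36.75 sts.
Next multiple of 5: 40.

40 stitches.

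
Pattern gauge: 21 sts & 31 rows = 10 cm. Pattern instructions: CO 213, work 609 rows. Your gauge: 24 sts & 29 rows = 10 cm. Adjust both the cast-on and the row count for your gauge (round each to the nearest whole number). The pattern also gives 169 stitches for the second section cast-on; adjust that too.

Cast on 243 stitches; work 570 rows; second section cast-on 193 stitches.

Stitches: 213 × 24/21 = 243.43 → 243.
Rows: 609 × 29/31 = 569.71 → 570.
second section cast-on: 169 × 24/21 = 193.14 → 193.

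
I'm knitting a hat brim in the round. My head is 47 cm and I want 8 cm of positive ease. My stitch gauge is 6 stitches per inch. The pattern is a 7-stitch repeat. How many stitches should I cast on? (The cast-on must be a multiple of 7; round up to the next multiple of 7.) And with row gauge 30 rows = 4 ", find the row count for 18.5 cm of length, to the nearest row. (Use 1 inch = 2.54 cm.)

Cast on 133 stitches; work 55 rows.

Finished = 47 + 8 = 55 cm.
55 cm × 1/2.54 = 21.65 inches.
6/1 = 6 sts per in; 21.65 × 6 = 129.92 sts.
Next multiple of 7 → 133.
18.5 cm = 7.28 inches; × 7.5 = 54.63 → 55 rows.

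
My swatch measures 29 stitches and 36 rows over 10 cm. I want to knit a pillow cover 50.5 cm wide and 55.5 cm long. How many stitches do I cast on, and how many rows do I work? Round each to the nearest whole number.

Stitch gauge = 29/10 = 2.9 sts/cm; 50.5 × 2.9 = 146.45 → 146 sts.
Row gauge = 36/10 = 3.6 rows/cm; 55.5 × 3.6 = 199.80 → 200 rows.

Cast on 146 stitches and work 200 rows.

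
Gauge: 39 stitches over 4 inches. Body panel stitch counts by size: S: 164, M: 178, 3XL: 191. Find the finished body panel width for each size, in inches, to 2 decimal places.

39/4 = 9.75 sts per in.
S: 164 / 9.75 = 16.821 → 16.82 in.
M: 178 / 9.75 = 18.256 → 18.26 in.
3XL: 191 / 9.75 = 19.590 → 19.59 in.

S 16.82 inches; M 18.26 inches; 3XL 19.59 inches.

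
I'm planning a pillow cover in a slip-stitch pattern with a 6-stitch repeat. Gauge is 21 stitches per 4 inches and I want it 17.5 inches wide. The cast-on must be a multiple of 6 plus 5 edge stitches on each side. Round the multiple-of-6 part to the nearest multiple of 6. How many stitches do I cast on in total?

21 / 4 = 5.25 sts per inch.
17.5 × 5.25 = 91.88 sts.
Less 10 edge sts → 81.88 for the repeat.
Nearest multiple of 6: 84.
Add back 10 edge sts → 94.

Cast on 94 stitches.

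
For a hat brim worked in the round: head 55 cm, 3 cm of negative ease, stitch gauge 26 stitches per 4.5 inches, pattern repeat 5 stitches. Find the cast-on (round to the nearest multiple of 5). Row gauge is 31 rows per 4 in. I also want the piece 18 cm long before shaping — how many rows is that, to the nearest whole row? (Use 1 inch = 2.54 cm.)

Cast on 120 stitches; work 55 rows.

Finished = 55 − 3 = 52 cm.
52 cm × 1/2.54 = 20.47 inches.
26/4.5 = 5.778 sts per in; 20.47 × 5.778 = 118.29 sts.
Nearest multiple of 5 → 120.
18 cm = 7.09 inches; × 7.75 = 54.92 → 55 rows.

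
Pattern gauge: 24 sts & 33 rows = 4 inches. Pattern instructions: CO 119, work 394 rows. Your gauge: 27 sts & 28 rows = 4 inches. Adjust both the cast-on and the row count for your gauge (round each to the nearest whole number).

Stitches: 119 × 27/24 = 133.88 → 134.
Rows: 394 × 28/33 = 334.30 → 334.

Cast on 134 stitches; work 334 rows.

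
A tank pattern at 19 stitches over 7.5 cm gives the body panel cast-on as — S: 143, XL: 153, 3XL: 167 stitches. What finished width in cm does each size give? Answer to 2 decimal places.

19/7.5 = 2.533 sts per cm.
S: 143 / 2.533 = 56.447 → 56.45 cm.
XL: 153 / 2.533 = 60.395 → 60.39 cm.
3XL: 167 / 2.533 = 65.921 → 65.92 cm.

S 56.45 cm; XL 60.39 cm; 3XL 65.92 cm.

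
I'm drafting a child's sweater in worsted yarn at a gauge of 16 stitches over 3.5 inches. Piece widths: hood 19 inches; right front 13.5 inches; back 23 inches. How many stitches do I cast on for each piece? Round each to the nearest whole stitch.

Rate = 16/3.5 = 4.571 sts per in.
hood: 19 × 4.571 = 86.86 → 87.
right front: 13.5 × 4.571 = 61.71 → 62.
back: 23 × 4.571 = 105.14 → 105.

hood 87; right front 62; back 105.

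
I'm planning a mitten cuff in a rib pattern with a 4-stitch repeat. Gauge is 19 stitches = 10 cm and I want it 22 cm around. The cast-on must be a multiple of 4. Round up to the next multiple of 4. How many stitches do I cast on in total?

19 / 10 = 1.9 sts per cm.
22 × 1.9 = 41.80 sts.
Next multiple of 4: 44.

Cast on 44 stitches.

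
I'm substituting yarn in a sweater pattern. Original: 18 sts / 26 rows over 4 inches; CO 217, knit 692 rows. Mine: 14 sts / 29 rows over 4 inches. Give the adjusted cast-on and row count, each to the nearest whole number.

Cast on 169 stitches; work 772 rows.

Stitches: 217 × 14/18 = 168.78 → 169.
Rows: 692 × 29/26 = 771.85 → 772.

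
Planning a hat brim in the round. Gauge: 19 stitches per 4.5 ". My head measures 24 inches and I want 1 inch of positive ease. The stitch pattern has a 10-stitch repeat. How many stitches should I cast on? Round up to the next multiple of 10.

CO 110 sts.

Finished = 24 + 1 = 25 inches.
19 / 4.5 = 4.222 sts/in.
25 × 4.222 = 105.56 sts.
Next multiple of 10: 110.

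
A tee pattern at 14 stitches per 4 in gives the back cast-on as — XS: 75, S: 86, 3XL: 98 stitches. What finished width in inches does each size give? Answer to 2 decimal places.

14/4 = 3.5 sts per in.
XS: 75 / 3.5 = 21.429 → 21.43 in.
S: 86 / 3.5 = 24.571 → 24.57 in.
3XL: 98 / 3.5 = 28.000 → 28.00 in.

XS 21.43 inches; S 24.57 inches; 3XL 28.00 inches.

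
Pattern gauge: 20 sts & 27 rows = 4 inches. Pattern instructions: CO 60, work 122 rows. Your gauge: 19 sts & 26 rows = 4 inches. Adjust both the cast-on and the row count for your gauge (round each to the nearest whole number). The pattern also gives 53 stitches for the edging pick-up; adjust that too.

Cast on 57 stitches; work 117 rows; edging pick-up 50 stitches.

Stitches: 60 × 19/20 = 57.00 → 57.
Rows: 122 × 26/27 = 117.48 → 117.
edging pick-up: 53 × 19/20 = 50.35 → 50.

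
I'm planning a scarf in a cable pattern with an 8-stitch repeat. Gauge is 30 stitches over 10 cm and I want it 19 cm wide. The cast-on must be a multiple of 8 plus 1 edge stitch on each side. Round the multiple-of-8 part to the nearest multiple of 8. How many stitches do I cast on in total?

30 / 10 = 3 sts per cm.
19 × 3 = 57.00 sts.
Less 2 edge sts → 55.00 for the repeat.
Nearest multiple of 8: 56.
Add back 2 edge sts → 58.

58 stitches.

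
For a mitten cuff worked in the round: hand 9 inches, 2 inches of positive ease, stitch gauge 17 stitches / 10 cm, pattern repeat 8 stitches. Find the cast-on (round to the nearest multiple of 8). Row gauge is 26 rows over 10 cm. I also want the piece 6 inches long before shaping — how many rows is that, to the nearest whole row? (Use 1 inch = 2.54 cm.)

Cast on 48 stitches; work 40 rows.

Finished = 9 + 2 = 11 inches.
11 inches × 2.54 = 27.94 cm.
17/10 = 1.7 sts per cm; 27.94 × 1.7 = 47.50 sts.
Nearest multiple of 8 → 48.
6 inches = 15.24 cm; × 2.6 = 39.62 → 40 rows.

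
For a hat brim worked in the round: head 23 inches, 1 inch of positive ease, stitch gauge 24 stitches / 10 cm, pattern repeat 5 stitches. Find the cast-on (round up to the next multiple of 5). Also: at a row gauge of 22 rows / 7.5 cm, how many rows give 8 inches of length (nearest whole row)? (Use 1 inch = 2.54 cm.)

Finished = 23 + 1 = 24 inches.
24 inches × 2.54 = 60.96 cm.
24/10 = 2.4 sts per cm; 60.96 × 2.4 = 146.30 sts.
Next multiple of 5 → 150.
8 inches = 20.32 cm; × 2.933 = 59.61 → 60 rows.

Cast on 150 stitches; work 60 rows.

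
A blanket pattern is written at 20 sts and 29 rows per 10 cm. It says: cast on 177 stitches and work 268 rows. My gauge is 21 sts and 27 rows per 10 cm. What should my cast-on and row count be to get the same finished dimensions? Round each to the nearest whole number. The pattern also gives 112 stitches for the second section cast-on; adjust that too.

Stitches: 177 × 21/20 = 185.85 → 186.
Rows: 268 × 27/29 = 249.52 → 250.
second section cast-on: 112 × 21/20 = 117.60 → 118.

Cast on 186 stitches; work 250 rows; second section cast-on 118 stitches.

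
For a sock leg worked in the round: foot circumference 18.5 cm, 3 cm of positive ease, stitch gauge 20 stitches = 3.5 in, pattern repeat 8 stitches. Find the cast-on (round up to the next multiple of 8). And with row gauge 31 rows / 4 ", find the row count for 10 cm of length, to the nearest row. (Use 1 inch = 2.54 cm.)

Finished = 18.5 + 3 = 21.5 cm.
21.5 cm × 1/2.54 = 8.46 inches.
20/3.5 = 5.714 sts per in; 8.46 × 5.714 = 48.37 sts.
Next multiple of 8 → 56.
10 cm = 3.94 inches; × 7.75 = 30.51 → 31 rows.

Cast on 56 stitches; work 31 rows.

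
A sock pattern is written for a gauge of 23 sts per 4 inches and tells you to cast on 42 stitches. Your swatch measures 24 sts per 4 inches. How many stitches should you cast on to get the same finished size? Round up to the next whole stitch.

CO 44 sts.

Scale factor = 24 / 23 = 1.043.
42 × 24 / 23 = 43.83 sts.
→ 44 sts.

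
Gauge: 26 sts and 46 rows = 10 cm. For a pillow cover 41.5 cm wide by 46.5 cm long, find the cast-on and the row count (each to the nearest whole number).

Cast on 108 stitches and work 214 rows.

Stitch gauge = 26/10 = 2.6 sts/cm; 41.5 × 2.6 = 107.90 → 108 sts.
Row gauge = 46/10 = 4.6 rows/cm; 46.5 × 4.6 = 213.90 → 214 rows.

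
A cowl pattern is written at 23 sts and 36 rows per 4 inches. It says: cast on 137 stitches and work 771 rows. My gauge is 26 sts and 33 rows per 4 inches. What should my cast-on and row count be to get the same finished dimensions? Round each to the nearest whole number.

Cast on 155 stitches; work 707 rows.

Stitches: 137 × 26/23 = 154.87 → 155.
Rows: 771 × 33/36 = 706.75 → 707.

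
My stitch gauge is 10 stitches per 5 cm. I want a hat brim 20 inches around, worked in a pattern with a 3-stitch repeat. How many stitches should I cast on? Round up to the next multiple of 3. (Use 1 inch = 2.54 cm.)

Cast on 102 stitches.

20 in = 20 × 2.54 = 50.80 cm.
10 / 5 = 2 sts/cm.
50.80 × 2 = 101.60 sts.
→ 102.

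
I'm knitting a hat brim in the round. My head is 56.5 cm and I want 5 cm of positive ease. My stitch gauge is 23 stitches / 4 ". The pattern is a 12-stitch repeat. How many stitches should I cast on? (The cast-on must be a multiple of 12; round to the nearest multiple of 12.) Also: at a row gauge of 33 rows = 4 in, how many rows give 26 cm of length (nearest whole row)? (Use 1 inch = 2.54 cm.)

Cast on 144 stitches; work 84 rows.

Finished = 56.5 + 5 = 61.5 cm.
61.5 cm × 1/2.54 = 24.21 inches.
23/4 = 5.75 sts per in; 24.21 × 5.75 = 139.22 sts.
Nearest multiple of 12 → 144.
26 cm = 10.24 inches; × 8.25 = 84.45 → 84 rows.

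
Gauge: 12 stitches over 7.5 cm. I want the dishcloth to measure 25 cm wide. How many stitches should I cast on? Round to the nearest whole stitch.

Cast on 40 stitches.

12 stitches / 7.5 cm = 1.6 stitches per cm.
25 × 1.6 = 40.00 stitches.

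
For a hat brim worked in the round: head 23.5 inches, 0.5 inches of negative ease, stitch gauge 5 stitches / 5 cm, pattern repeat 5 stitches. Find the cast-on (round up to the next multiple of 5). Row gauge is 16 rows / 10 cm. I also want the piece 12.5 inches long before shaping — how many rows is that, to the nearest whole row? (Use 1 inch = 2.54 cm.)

Finished = 23.5 − 0.5 = 23 inches.
23 inches × 2.54 = 58.42 cm.
5/5 = 1 sts per cm; 58.42 × 1 = 58.42 sts.
Next multiple of 5 → 60.
12.5 inches = 31.75 cm; × 1.6 = 50.80 → 51 rows.

Cast on 60 stitches; work 51 rows.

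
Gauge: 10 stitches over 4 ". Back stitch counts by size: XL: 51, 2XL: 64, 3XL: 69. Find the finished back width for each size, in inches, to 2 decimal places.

10/4 = 2.5 sts per in.
XL: 51 / 2.5 = 20.400 → 20.40 in.
2XL: 64 / 2.5 = 25.600 → 25.60 in.
3XL: 69 / 2.5 = 27.600 → 27.60 in.

XL 20.40 inches; 2XL 25.60 inches; 3XL 27.60 inches.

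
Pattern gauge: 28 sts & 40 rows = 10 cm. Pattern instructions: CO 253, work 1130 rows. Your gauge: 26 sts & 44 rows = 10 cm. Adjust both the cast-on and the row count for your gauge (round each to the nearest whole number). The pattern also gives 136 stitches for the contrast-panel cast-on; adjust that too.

Cast on 235 stitches; work 1243 rows; contrast-panel cast-on 126 stitches.

Stitches: 253 × 26/28 = 234.93 → 235.
Rows: 1130 × 44/40 = 1243.00 → 1243.
contrast-panel cast-on: 136 × 26/28 = 126.29 → 126.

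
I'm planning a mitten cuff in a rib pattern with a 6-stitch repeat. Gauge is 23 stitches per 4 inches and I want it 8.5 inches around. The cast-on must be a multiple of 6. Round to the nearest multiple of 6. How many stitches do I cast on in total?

23 / 4 = 5.75 sts per inch.
8.5 × 5.75 = 48.88 sts.
Nearest multiple of 6: 48.

CO 48 sts.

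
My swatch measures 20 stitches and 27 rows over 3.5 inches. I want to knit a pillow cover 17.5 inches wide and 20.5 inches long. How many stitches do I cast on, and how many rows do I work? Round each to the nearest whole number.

Cast on 100 stitches and work 158 rows.

Stitch gauge = 20/3.5 = 5.714 sts/in; 17.5 × 5.714 = 100.00 → 100 sts.
Row gauge = 27/3.5 = 7.714 rows/in; 20.5 × 7.714 = 158.14 → 158 rows.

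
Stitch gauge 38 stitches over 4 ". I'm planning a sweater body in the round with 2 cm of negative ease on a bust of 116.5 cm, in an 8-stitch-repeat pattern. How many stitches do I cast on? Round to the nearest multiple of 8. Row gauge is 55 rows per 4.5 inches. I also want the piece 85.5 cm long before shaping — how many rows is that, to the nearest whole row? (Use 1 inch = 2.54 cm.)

Cast on 432 stitches; work 411 rows.

Finished = 116.5 − 2 = 114.5 cm.
114.5 cm × 1/2.54 = 45.08 inches.
38/4 = 9.5 sts per in; 45.08 × 9.5 = 428.25 sts.
Nearest multiple of 8 → 432.
85.5 cm = 33.66 inches; × 12.222 = 411.42 → 411 rows.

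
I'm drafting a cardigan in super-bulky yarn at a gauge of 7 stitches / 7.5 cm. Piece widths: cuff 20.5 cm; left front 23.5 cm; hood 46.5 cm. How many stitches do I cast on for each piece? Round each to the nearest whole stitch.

cuff 19; left front 22; hood 43.

Rate = 7/7.5 = 0.933 sts per cm.
cuff: 20.5 × 0.933 = 19.13 → 19.
left front: 23.5 × 0.933 = 21.93 → 22.
hood: 46.5 × 0.933 = 43.40 → 43.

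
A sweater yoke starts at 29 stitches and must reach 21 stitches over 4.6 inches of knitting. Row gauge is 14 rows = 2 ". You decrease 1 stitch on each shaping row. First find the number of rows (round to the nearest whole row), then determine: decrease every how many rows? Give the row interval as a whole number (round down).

Rows = 4.6 × 7 = 32.2 → 32 rows.
Stitches to remove: 8 → 8 shaping rows (at 1 st each).
32 / 8 = 4.00 → every 4 rows.

Decrease every 4th row.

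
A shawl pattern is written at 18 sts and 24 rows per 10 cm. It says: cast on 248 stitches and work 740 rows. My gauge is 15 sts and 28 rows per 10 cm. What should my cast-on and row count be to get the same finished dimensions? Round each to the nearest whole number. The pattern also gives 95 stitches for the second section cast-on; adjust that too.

Stitches: 248 × 15/18 = 206.67 → 207.
Rows: 740 × 28/24 = 863.33 → 863.
second section cast-on: 95 × 15/18 = 79.17 → 79.

Cast on 207 stitches; work 863 rows; second section cast-on 79 stitches.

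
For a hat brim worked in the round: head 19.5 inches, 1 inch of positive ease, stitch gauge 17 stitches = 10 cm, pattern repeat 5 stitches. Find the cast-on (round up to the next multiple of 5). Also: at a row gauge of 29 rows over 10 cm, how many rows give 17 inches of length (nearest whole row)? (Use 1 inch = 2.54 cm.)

Finished = 19.5 + 1 = 20.5 inches.
20.5 inches × 2.54 = 52.07 cm.
17/10 = 1.7 sts per cm; 52.07 × 1.7 = 88.52 sts.
Next multiple of 5 → 90.
17 inches = 43.18 cm; × 2.9 = 125.22 → 125 rows.

Cast on 90 stitches; work 125 rows.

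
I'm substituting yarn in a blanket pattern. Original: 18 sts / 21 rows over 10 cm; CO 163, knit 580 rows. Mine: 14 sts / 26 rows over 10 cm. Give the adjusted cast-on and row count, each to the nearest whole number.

Cast on 127 stitches; work 718 rows.

Stitches: 163 × 14/18 = 126.78 → 127.
Rows: 580 × 26/21 = 718.10 → 718.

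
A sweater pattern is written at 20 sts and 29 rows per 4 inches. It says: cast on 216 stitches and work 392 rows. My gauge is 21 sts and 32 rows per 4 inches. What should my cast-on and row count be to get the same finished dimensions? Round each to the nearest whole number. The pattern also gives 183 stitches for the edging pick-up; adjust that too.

Stitches: 216 × 21/20 = 226.80 → 227.
Rows: 392 × 32/29 = 432.55 → 433.
edging pick-up: 183 × 21/20 = 192.15 → 192.

Cast on 227 stitches; work 433 rows; edging pick-up 192 stitches.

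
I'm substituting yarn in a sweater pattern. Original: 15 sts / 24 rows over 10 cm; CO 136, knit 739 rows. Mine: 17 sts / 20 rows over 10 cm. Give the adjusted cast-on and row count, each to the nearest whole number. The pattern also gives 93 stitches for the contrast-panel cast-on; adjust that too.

Stitches: 136 × 17/15 = 154.13 → 154.
Rows: 739 × 20/24 = 615.83 → 616.
contrast-panel cast-on: 93 × 17/15 = 105.40 → 105.

Cast on 154 stitches; work 616 rows; contrast-panel cast-on 105 stitches.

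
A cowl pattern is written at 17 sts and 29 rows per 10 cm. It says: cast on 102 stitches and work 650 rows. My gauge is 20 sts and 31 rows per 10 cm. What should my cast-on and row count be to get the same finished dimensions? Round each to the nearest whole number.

Stitches: 102 × 20/17 = 120.00 → 120.
Rows: 650 × 31/29 = 694.83 → 695.

Cast on 120 stitches; work 695 rows.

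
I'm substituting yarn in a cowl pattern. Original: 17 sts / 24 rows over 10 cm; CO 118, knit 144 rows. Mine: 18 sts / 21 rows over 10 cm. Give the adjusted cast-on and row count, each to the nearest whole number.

Stitches: 118 × 18/17 = 124.94 → 125.
Rows: 144 × 21/24 = 126.00 → 126.

Cast on 125 stitches; work 126 rows.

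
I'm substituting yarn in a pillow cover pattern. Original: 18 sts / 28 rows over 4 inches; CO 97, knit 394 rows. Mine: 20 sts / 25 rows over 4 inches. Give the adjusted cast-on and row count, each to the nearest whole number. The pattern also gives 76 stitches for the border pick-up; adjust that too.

Cast on 108 stitches; work 352 rows; border pick-up 84 stitches.

Stitches: 97 × 20/18 = 107.78 → 108.
Rows: 394 × 25/28 = 351.79 → 352.
border pick-up: 76 × 20/18 = 84.44 → 84.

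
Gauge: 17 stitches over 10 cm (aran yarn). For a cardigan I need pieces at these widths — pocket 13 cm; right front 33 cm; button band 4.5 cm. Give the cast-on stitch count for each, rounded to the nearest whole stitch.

Rate = 17/10 = 1.7 sts per cm.
pocket: 13 × 1.7 = 22.10 → 22.
right front: 33 × 1.7 = 56.10 → 56.
button band: 4.5 × 1.7 = 7.65 → 8.

pocket 22; right front 56; button band 8.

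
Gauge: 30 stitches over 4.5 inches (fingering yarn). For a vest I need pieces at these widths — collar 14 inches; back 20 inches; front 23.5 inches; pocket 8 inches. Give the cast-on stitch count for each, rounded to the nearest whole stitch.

collar 93; back 133; front 157; pocket 53.

Rate = 30/4.5 = 6.667 sts per in.
collar: 14 × 6.667 = 93.33 → 93.
back: 20 × 6.667 = 133.33 → 133.
front: 23.5 × 6.667 = 156.67 → 157.
pocket: 8 × 6.667 = 53.33 → 53.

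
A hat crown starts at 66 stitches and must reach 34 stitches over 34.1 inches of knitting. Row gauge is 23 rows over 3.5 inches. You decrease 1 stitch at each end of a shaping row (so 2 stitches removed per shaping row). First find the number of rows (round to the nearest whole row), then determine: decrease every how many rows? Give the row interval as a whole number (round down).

Decrease every 14th row.

Rows = 34.1 × 6.571 = 224.1 → 224 rows.
Stitches to remove: 32 → 16 shaping rows (at 2 st each).
224 / 16 = 14.00 → every 14 rows.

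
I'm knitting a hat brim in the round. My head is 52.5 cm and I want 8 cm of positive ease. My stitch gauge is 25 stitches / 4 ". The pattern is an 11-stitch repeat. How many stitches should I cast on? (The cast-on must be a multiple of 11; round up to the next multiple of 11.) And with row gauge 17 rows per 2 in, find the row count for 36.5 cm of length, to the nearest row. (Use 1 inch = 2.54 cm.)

Cast on 154 stitches; work 122 rows.

Finished = 52.5 + 8 = 60.5 cm.
60.5 cm × 1/2.54 = 23.82 inches.
25/4 = 6.25 sts per in; 23.82 × 6.25 = 148.87 sts.
Next multiple of 11 → 154.
36.5 cm = 14.37 inches; × 8.5 = 122.15 → 122 rows.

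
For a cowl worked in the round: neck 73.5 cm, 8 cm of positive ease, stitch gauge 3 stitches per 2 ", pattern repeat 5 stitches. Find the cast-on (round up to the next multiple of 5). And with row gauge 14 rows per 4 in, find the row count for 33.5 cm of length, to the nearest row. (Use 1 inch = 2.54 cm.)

Cast on 50 stitches; work 46 rows.

Finished = 73.5 + 8 = 81.5 cm.
81.5 cm × 1/2.54 = 32.09 inches.
3/2 = 1.5 sts per in; 32.09 × 1.5 = 48.13 sts.
Next multiple of 5 → 50.
33.5 cm = 13.19 inches; × 3.5 = 46.16 → 46 rows.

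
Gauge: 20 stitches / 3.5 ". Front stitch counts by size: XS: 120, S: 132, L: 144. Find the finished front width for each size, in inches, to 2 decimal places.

XS 21.00 inches; S 23.10 inches; L 25.20 inches.

20/3.5 = 5.714 sts per in.
XS: 120 / 5.714 = 21.000 → 21.00 in.
S: 132 / 5.714 = 23.100 → 23.10 in.
L: 144 / 5.714 = 25.200 → 25.20 in.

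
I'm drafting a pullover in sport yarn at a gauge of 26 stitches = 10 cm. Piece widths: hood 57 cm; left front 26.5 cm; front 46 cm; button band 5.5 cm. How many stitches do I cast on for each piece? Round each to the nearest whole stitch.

hood 148; left front 69; front 120; button band 14.

Rate = 26/10 = 2.6 sts per cm.
hood: 57 × 2.6 = 148.20 → 148.
left front: 26.5 × 2.6 = 68.90 → 69.
front: 46 × 2.6 = 119.60 → 120.
button band: 5.5 × 2.6 = 14.30 → 14.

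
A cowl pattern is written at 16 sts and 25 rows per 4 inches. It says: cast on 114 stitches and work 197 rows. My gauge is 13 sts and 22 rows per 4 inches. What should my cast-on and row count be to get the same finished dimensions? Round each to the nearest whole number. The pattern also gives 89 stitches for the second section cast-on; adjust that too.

Cast on 93 stitches; work 173 rows; second section cast-on 72 stitches.

Stitches: 114 × 13/16 = 92.62 → 93.
Rows: 197 × 22/25 = 173.36 → 173.
second section cast-on: 89 × 13/16 = 72.31 → 72.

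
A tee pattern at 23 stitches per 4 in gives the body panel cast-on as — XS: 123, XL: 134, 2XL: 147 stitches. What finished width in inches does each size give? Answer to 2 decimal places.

XS 21.39 inches; XL 23.30 inches; 2XL 25.57 inches.

23/4 = 5.75 sts per in.
XS: 123 / 5.75 = 21.391 → 21.39 in.
XL: 134 / 5.75 = 23.304 → 23.30 in.
2XL: 147 / 5.75 = 25.565 → 25.57 in.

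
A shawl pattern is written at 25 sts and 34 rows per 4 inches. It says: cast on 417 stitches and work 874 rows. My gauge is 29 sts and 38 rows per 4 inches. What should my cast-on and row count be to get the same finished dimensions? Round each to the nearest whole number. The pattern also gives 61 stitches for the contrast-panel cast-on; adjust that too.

Cast on 484 stitches; work 977 rows; contrast-panel cast-on 71 stitches.

Stitches: 417 × 29/25 = 483.72 → 484.
Rows: 874 × 38/34 = 976.82 → 977.
contrast-panel cast-on: 61 × 29/25 = 70.76 → 71.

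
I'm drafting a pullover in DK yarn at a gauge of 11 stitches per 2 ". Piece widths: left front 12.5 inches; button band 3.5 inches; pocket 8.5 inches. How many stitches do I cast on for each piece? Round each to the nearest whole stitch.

Rate = 11/2 = 5.5 sts per in.
left front: 12.5 × 5.5 = 68.75 → 69.
button band: 3.5 × 5.5 = 19.25 → 19.
pocket: 8.5 × 5.5 = 46.75 → 47.

left front 69; button band 19; pocket 47.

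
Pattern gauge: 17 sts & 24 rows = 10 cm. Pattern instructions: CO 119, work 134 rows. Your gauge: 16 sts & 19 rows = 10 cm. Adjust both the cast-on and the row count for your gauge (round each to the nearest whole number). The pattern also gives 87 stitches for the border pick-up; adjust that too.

Stitches: 119 × 16/17 = 112.00 → 112.
Rows: 134 × 19/24 = 106.08 → 106.
border pick-up: 87 × 16/17 = 81.88 → 82.

Cast on 112 stitches; work 106 rows; border pick-up 82 stitches.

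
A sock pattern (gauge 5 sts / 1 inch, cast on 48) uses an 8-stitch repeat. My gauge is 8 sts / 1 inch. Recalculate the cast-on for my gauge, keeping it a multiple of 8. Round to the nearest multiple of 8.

48 × 8 / 5 = 76.80.
Nearest multiple of 8: 80.

CO 80 sts.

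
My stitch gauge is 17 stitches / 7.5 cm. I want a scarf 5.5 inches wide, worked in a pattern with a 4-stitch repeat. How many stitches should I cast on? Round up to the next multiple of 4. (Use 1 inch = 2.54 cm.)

5.5 in = 5.5 × 2.54 = 13.97 cm.
17 / 7.5 = 2.267 sts/cm.
13.97 × 2.267 = 31.67 sts.
→ 32.

32 stitches.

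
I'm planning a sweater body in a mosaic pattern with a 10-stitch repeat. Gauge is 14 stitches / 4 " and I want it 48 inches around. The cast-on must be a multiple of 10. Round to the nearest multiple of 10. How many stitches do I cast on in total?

Cast on 170 stitches.

14 / 4 = 3.5 sts per inch.
48 × 3.5 = 168.00 sts.
Nearest multiple of 10: 170.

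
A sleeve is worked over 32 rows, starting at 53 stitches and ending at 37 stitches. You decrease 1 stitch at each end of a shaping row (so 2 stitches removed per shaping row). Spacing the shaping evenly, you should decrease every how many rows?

Decrease every 4th row.

Stitches to remove: |37 − 53| = 16.
Shaping rows needed: 16 / 2 = 8.
32 rows / 8 = every 4 rows.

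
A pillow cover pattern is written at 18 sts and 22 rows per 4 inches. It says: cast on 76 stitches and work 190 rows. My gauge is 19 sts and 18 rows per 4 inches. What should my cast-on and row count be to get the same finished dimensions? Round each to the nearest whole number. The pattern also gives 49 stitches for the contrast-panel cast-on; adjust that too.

Stitches: 76 × 19/18 = 80.22 → 80.
Rows: 190 × 18/22 = 155.45 → 155.
contrast-panel cast-on: 49 × 19/18 = 51.72 → 52.

Cast on 80 stitches; work 155 rows; contrast-panel cast-on 52 stitches.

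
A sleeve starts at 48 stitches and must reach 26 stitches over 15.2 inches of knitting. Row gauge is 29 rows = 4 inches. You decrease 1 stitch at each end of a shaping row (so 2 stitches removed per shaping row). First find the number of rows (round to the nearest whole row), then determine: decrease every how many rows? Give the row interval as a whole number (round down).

Rows = 15.2 × 7.25 = 110.2 → 110 rows.
Stitches to remove: 22 → 11 shaping rows (at 2 st each).
110 / 11 = 10.00 → every 10 rows.

Decrease every 10th row.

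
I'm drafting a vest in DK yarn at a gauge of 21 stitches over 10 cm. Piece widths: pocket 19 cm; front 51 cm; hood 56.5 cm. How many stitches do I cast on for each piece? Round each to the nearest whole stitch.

pocket 40; front 107; hood 119.

Rate = 21/10 = 2.1 sts per cm.
pocket: 19 × 2.1 = 39.90 → 40.
front: 51 × 2.1 = 107.10 → 107.
hood: 56.5 × 2.1 = 118.65 → 119.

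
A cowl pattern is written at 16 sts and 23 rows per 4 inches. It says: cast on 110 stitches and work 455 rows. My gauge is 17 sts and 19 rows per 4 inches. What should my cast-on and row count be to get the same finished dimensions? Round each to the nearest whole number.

Stitches: 110 × 17/16 = 116.88 → 117.
Rows: 455 × 19/23 = 375.87 → 376.

Cast on 117 stitches; work 376 rows.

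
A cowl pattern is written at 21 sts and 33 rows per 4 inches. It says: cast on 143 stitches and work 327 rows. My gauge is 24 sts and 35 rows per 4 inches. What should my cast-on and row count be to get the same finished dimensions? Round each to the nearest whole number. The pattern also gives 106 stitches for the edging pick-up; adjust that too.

Stitches: 143 × 24/21 = 163.43 → 163.
Rows: 327 × 35/33 = 346.82 → 347.
edging pick-up: 106 × 24/21 = 121.14 → 121.

Cast on 163 stitches; work 347 rows; edging pick-up 121 stitches.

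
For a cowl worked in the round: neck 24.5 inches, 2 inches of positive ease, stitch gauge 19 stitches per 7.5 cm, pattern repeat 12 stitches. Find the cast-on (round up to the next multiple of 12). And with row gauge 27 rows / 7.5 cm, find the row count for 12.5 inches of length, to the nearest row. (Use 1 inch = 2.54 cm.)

Finished = 24.5 + 2 = 26.5 inches.
26.5 inches × 2.54 = 67.31 cm.
19/7.5 = 2.533 sts per cm; 67.31 × 2.533 = 170.52 sts.
Next multiple of 12 → 180.
12.5 inches = 31.75 cm; × 3.6 = 114.30 → 114 rows.

Cast on 180 stitches; work 114 rows.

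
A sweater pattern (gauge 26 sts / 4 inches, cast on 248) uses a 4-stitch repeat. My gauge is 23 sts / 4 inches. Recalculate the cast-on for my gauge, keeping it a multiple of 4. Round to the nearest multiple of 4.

220 stitches.

248 × 23 / 26 = 219.38.
Nearest multiple of 4: 220.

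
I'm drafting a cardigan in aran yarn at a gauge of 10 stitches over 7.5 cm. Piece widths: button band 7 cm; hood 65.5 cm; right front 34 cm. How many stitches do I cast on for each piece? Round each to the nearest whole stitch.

Rate = 10/7.5 = 1.333 sts per cm.
button band: 7 × 1.333 = 9.33 → 9.
hood: 65.5 × 1.333 = 87.33 → 87.
right front: 34 × 1.333 = 45.33 → 45.

button band 9; hood 87; right front 45.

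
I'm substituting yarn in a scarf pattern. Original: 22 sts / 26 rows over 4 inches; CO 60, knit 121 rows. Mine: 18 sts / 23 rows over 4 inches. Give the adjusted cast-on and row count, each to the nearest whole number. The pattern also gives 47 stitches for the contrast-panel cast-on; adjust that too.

Cast on 49 stitches; work 107 rows; contrast-panel cast-on 38 stitches.

Stitches: 60 × 18/22 = 49.09 → 49.
Rows: 121 × 23/26 = 107.04 → 107.
contrast-panel cast-on: 47 × 18/22 = 38.45 → 38.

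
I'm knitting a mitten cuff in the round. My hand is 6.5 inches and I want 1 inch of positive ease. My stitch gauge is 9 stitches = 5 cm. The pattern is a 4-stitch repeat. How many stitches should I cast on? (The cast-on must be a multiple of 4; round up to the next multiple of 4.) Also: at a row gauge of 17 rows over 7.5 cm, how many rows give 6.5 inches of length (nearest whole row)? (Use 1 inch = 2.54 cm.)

Finished = 6.5 + 1 = 7.5 inches.
7.5 inches × 2.54 = 19.05 cm.
9/5 = 1.8 sts per cm; 19.05 × 1.8 = 34.29 sts.
Next multiple of 4 → 36.
6.5 inches = 16.51 cm; × 2.267 = 37.42 → 37 rows.

Cast on 36 stitches; work 37 rows.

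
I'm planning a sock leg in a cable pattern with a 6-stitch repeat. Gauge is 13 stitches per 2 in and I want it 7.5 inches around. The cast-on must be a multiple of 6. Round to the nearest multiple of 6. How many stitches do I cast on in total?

CO 48 sts.

13 / 2 = 6.5 sts per inch.
7.5 × 6.5 = 48.75 sts.
Nearest multiple of 6: 48.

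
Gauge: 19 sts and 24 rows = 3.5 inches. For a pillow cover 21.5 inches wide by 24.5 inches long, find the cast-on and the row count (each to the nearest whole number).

Cast on 117 stitches and work 168 rows.

Stitch gauge = 19/3.5 = 5.429 sts/in; 21.5 × 5.429 = 116.71 → 117 sts.
Row gauge = 24/3.5 = 6.857 rows/in; 24.5 × 6.857 = 168.00 → 168 rows.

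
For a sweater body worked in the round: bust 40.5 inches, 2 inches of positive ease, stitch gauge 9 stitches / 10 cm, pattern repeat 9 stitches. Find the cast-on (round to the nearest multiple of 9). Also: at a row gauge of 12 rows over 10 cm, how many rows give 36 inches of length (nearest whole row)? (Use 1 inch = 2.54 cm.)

Cast on 99 stitches; work 110 rows.

Finished = 40.5 + 2 = 42.5 inches.
42.5 inches × 2.54 = 107.95 cm.
9/10 = 0.9 sts per cm; 107.95 × 0.9 = 97.16 sts.
Nearest multiple of 9 → 99.
36 inches = 91.44 cm; × 1.2 = 109.73 → 110 rows.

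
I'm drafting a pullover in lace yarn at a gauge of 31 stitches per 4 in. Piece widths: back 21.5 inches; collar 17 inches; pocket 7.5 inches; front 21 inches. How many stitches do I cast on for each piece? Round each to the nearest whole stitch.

Rate = 31/4 = 7.75 sts per in.
back: 21.5 × 7.75 = 166.62 → 167.
collar: 17 × 7.75 = 131.75 → 132.
pocket: 7.5 × 7.75 = 58.12 → 58.
front: 21 × 7.75 = 162.75 → 163.

back 167; collar 132; pocket 58; front 163.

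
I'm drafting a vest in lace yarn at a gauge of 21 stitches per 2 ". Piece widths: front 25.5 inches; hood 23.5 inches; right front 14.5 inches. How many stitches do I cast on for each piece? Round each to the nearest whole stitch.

Rate = 21/2 = 10.5 sts per in.
front: 25.5 × 10.5 = 267.75 → 268.
hood: 23.5 × 10.5 = 246.75 → 247.
right front: 14.5 × 10.5 = 152.25 → 152.

front 268; hood 247; right front 152.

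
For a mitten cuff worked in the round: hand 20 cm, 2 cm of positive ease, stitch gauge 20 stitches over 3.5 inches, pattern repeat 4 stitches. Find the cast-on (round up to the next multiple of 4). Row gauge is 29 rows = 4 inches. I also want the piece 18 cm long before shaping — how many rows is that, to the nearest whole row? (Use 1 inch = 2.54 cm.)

Finished = 20 + 2 = 22 cm.
22 cm × 1/2.54 = 8.66 inches.
20/3.5 = 5.714 sts per in; 8.66 × 5.714 = 49.49 sts.
Next multiple of 4 → 52.
18 cm = 7.09 inches; × 7.25 = 51.38 → 51 rows.

Cast on 52 stitches; work 51 rows.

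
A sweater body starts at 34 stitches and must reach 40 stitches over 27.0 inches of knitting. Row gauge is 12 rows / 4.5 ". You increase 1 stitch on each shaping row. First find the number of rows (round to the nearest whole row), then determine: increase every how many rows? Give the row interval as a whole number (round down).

Increase every 12th row.

Rows = 27.0 × 2.667 = 72.0 → 72 rows.
Stitches to add: 6 → 6 shaping rows (at 1 st each).
72 / 6 = 12.00 → every 12 rows.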